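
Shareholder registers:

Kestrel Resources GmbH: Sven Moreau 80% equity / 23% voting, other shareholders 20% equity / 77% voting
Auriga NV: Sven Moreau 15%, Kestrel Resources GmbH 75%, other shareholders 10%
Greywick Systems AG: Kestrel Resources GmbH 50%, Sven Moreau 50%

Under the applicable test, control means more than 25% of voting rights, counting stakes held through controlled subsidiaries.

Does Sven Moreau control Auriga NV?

Sven holds 50% of Greywick, so Sven controls Greywick.
In Auriga, Sven's side holds only 15%, not > 25%.
So Sven does not control Auriga.

No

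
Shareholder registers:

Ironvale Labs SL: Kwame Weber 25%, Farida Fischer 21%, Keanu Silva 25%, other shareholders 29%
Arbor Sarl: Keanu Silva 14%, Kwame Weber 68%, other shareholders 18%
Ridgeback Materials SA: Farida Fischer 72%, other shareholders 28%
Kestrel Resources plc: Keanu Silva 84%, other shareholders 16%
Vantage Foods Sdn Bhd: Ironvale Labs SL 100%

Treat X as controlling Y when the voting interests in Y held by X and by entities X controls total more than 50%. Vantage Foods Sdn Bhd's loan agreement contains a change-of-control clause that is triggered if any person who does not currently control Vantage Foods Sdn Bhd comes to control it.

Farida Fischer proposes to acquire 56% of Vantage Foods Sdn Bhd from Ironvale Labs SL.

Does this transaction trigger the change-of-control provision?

The purchase adds only to Farida's holdings (Ironvale's stake shrinks), so Farida is the only person who could newly come to control Vantage.
Farida holds 72% of Ridgeback, so Farida controls Ridgeback.
Neither Farida nor any entity Farida controls holds any voting interest in Vantage.
So before the transaction, Farida does not control Vantage.
After the purchase, Farida holds 56% of Vantage directly, and Ironvale's stake falls to 44%.
Farida holds 56% of Vantage, so Farida controls Vantage.
Farida did not control Vantage before and does after, so the clause is triggered.

Yes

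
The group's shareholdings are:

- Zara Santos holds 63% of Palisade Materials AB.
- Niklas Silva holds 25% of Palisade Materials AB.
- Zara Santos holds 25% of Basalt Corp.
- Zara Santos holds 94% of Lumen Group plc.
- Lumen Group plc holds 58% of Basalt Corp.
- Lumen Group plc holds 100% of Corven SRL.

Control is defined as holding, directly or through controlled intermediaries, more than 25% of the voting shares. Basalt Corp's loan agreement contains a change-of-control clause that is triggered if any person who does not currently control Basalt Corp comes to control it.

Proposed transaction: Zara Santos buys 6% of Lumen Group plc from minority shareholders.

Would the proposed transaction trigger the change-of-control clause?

No

The purchase changes only Zara's holdings, so Zara is the only person who could newly come to control Basalt.
Zara holds 94% of Lumen, so Zara controls Lumen.
Lumen and Zara together hold 58% + 25% = 83% of Basalt, so Zara controls Basalt.
So Zara already controls Basalt before the transaction.
After the purchase, Zara's direct stake in Lumen rises to 94% + 6% = 100%.
Zara controlled Basalt already, so this is not a new person acquiring control; every other person's position is unchanged or reduced.
No new person acquires control, so the clause is not triggered.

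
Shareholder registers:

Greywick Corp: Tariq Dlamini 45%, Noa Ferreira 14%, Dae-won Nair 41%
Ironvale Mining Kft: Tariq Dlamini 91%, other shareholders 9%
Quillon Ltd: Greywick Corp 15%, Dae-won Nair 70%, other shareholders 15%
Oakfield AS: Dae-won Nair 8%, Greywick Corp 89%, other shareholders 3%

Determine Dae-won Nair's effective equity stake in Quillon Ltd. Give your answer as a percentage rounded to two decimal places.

Dae-won reaches Quillon along 2 paths.
Via Greywick: 41% × 15% = 6.15%.
Direct stake: 70% = 70%.
Total: 6.15% + 70% = 76.15%.

76.15%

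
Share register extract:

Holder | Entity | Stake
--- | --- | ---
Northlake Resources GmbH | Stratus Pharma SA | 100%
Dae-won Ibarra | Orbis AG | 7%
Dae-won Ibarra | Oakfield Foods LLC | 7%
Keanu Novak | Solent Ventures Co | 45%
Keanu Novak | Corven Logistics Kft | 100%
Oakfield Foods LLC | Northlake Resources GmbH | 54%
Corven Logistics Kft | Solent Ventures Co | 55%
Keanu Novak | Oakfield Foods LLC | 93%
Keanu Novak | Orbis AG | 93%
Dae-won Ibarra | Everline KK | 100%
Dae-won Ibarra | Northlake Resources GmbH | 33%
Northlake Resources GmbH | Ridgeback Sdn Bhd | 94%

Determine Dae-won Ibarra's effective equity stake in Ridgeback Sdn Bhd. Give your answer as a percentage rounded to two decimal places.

Dae-won reaches Ridgeback along 2 paths.
Via Oakfield → Northlake: 7% × 54% × 94% = 3.5532%.
Via Northlake: 33% × 94% = 31.02%.
Total: 3.5532% + 31.02% = 34.5732%.
Rounded: 34.57%.

34.57%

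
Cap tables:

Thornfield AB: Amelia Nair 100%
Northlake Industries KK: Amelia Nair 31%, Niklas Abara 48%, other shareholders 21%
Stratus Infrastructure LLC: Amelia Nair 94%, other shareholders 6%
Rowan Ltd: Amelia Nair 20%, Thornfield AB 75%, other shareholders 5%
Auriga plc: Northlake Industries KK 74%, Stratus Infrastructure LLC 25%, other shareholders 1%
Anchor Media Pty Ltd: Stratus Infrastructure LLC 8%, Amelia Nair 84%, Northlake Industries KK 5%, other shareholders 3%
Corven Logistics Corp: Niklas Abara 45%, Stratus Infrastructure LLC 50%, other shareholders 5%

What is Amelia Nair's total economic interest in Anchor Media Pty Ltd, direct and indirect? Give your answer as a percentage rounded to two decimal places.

93.07%

Amelia reaches Anchor along 3 paths.
Via Stratus: 94% × 8% = 7.52%.
Direct stake: 84% = 84%.
Via Northlake: 31% × 5% = 1.55%.
Total: 7.52% + 84% + 1.55% = 93.07%.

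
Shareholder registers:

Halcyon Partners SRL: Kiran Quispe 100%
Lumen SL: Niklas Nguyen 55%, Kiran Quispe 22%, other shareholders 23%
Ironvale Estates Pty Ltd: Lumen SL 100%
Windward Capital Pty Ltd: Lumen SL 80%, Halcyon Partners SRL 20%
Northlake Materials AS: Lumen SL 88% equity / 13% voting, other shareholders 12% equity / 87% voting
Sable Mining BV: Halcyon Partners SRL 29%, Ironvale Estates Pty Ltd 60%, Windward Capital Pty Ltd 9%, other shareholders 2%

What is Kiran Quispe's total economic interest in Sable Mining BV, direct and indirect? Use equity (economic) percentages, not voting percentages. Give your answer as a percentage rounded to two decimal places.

45.58%

Kiran reaches Sable along 4 paths.
Via Halcyon: 100% × 29% = 29%.
Via Lumen → Ironvale: 22% × 100% × 60% = 13.2%.
Via Lumen → Windward: 22% × 80% × 9% = 1.584%.
Via Halcyon → Windward: 100% × 20% × 9% = 1.8%.
Total: 29% + 13.2% + 1.584% + 1.8% = 45.584%.
Rounded: 45.58%.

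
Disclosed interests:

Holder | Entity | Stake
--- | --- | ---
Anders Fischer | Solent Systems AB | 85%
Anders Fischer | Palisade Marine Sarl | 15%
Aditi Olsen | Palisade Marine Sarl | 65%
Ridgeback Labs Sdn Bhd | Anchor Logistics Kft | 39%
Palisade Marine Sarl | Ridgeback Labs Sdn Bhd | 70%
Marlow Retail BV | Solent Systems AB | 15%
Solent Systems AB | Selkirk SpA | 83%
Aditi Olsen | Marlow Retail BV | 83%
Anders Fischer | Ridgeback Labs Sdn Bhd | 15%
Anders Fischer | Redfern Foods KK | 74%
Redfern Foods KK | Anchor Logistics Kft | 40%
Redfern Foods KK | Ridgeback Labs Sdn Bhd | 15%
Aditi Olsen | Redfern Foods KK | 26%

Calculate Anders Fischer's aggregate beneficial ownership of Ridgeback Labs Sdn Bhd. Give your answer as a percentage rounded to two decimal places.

Anders reaches Ridgeback along 3 paths.
Via Redfern: 74% × 15% = 11.1%.
Direct stake: 15% = 15%.
Via Palisade: 15% × 70% = 10.5%.
Total: 11.1% + 15% + 10.5% = 36.6%.
Rounded: 36.60%.

36.60%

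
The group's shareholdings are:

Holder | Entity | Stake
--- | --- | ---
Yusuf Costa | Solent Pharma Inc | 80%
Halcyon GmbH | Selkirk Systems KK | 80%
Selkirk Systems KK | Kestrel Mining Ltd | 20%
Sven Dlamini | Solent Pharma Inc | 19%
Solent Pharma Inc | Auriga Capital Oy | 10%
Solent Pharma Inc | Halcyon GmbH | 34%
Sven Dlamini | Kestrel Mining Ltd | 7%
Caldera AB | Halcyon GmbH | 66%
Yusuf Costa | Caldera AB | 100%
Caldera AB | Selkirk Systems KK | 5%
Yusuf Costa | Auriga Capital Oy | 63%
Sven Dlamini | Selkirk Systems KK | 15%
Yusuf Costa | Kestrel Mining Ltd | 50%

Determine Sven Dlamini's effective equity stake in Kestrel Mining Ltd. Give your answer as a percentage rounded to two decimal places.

Sven reaches Kestrel along 3 paths.
Via Solent → Halcyon → Selkirk: 19% × 34% × 80% × 20% = 1.0336%.
Via Selkirk: 15% × 20% = 3%.
Direct stake: 7% = 7%.
Total: 1.0336% + 3% + 7% = 11.0336%.
Rounded: 11.03%.

11.03%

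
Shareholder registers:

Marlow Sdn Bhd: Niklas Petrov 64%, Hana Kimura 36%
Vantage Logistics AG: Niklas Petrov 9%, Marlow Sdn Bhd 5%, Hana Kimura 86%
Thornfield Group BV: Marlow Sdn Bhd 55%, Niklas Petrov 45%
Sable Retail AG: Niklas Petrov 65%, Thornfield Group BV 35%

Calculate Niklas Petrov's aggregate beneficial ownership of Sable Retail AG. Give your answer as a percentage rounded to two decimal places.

93.07%

Niklas reaches Sable along 3 paths.
Direct stake: 65% = 65%.
Via Marlow → Thornfield: 64% × 55% × 35% = 12.32%.
Via Thornfield: 45% × 35% = 15.75%.
Total: 65% + 12.32% + 15.75% = 93.07%.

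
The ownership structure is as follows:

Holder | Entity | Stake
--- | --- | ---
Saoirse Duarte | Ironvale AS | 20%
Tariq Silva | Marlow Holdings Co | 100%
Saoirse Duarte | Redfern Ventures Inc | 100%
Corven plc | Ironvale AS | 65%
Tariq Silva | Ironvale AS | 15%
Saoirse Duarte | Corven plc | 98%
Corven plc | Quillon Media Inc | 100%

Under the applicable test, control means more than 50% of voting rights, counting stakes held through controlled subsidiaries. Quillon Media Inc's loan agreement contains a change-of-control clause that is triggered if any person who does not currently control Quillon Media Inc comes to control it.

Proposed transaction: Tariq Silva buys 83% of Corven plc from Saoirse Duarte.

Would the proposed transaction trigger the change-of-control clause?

Yes

The purchase adds only to Tariq's holdings (Saoirse's stake shrinks), so Tariq is the only person who could newly come to control Quillon.
Tariq holds 100% of Marlow, so Tariq controls Marlow.
Neither Tariq nor any entity Tariq controls holds any voting interest in Quillon.
So before the transaction, Tariq does not control Quillon.
After the purchase, Tariq holds 83% of Corven directly, and Saoirse's stake falls to 15%.
Tariq holds 83% of Corven, so Tariq controls Corven.
Corven holds 100% of Quillon, so Tariq controls Quillon.
Tariq did not control Quillon before and does after, so the clause is triggered.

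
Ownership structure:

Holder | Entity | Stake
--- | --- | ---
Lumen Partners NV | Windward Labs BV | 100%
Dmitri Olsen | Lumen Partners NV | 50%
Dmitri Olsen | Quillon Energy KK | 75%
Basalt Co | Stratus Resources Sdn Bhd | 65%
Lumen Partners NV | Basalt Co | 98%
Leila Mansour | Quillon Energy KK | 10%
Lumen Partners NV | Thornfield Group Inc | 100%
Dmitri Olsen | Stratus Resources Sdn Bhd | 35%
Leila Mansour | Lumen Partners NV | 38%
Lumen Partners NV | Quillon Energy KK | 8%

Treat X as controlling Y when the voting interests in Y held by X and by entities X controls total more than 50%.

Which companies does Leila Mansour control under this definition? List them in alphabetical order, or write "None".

None

Leila's largest direct stake is 38% in Lumen, which does not meet the threshold.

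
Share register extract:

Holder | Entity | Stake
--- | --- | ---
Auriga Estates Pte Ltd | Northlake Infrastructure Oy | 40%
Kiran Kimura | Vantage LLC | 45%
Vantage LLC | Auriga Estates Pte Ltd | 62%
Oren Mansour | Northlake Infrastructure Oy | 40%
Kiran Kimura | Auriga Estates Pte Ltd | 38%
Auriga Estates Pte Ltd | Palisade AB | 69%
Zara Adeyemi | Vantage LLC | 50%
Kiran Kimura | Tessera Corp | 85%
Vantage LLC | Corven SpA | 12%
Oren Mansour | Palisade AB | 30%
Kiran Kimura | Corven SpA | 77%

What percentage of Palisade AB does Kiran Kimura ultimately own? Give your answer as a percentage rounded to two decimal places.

45.47%

Kiran reaches Palisade along 2 paths.
Via Vantage → Auriga: 45% × 62% × 69% = 19.251%.
Via Auriga: 38% × 69% = 26.22%.
Total: 19.251% + 26.22% = 45.471%.
Rounded: 45.47%.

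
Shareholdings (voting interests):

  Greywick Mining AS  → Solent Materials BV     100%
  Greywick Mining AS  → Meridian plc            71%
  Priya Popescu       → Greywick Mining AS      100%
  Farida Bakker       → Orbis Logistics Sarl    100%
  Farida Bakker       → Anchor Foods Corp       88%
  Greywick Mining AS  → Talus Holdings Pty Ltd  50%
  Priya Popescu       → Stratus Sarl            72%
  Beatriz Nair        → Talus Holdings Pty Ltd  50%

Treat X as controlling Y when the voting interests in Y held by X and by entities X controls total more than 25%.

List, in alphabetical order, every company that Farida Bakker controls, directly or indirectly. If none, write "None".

Farida holds 100% of Orbis, so Farida controls Orbis.
Farida holds 88% of Anchor, so Farida controls Anchor.
No other company's threshold is met.

Anchor Foods Corp, Orbis Logistics Sarl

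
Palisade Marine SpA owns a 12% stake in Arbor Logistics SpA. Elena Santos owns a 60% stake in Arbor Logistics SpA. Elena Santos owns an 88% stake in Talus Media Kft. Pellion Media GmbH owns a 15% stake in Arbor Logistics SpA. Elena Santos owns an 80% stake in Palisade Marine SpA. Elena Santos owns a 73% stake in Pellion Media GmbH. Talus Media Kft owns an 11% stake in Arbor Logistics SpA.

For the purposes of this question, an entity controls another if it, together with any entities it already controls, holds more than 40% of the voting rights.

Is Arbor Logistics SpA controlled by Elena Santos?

Yes

Elena holds 73% of Pellion, so Elena controls Pellion.
Elena holds 88% of Talus, so Elena controls Talus.
Elena holds 80% of Palisade, so Elena controls Palisade.
Talus and Pellion and Elena and Palisade together hold 11% + 15% + 60% + 12% = 98% of Arbor, so Elena controls Arbor.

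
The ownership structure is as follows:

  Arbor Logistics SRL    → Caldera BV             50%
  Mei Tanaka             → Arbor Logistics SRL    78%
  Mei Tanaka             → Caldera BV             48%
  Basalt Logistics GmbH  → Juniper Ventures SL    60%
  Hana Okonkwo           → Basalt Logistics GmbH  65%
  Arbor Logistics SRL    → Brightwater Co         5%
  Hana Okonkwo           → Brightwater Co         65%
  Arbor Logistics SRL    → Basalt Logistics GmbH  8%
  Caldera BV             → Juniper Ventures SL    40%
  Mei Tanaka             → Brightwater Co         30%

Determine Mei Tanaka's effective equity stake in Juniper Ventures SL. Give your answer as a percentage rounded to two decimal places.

Mei reaches Juniper along 3 paths.
Via Arbor → Basalt: 78% × 8% × 60% = 3.744%.
Via Caldera: 48% × 40% = 19.2%.
Via Arbor → Caldera: 78% × 50% × 40% = 15.6%.
Total: 3.744% + 19.2% + 15.6% = 38.544%.
Rounded: 38.54%.

38.54%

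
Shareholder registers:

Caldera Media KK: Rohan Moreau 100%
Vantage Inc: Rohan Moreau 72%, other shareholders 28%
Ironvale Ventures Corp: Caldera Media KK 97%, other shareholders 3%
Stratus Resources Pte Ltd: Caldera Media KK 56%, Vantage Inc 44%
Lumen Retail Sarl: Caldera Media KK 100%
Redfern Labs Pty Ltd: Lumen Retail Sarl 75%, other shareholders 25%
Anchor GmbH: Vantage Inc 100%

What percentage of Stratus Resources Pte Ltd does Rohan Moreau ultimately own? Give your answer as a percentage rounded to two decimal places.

Rohan reaches Stratus along 2 paths.
Via Caldera: 100% × 56% = 56%.
Via Vantage: 72% × 44% = 31.68%.
Total: 56% + 31.68% = 87.68%.

87.68%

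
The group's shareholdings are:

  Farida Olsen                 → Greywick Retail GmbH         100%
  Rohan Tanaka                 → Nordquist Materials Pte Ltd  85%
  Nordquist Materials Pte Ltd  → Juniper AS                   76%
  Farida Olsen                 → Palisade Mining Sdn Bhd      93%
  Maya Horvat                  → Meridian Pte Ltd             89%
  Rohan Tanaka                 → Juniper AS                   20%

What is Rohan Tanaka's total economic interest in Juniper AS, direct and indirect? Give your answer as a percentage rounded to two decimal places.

84.60%

Rohan reaches Juniper along 2 paths.
Via Nordquist: 85% × 76% = 64.6%.
Direct stake: 20% = 20%.
Total: 64.6% + 20% = 84.6%.
Rounded: 84.60%.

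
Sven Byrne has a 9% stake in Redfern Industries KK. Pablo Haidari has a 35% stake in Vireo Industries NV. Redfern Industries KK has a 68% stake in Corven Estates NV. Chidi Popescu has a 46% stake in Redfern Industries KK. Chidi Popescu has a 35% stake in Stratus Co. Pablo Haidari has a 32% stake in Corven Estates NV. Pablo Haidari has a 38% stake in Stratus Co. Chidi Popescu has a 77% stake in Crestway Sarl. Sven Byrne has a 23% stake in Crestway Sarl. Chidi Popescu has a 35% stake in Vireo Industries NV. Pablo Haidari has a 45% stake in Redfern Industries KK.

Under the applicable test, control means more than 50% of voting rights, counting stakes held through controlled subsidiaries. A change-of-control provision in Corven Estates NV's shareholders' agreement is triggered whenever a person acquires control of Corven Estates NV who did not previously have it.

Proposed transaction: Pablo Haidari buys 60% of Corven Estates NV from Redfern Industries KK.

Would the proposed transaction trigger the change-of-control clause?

Yes

The purchase adds only to Pablo's holdings (Redfern's stake shrinks), so Pablo is the only person who could newly come to control Corven.
Pablo's largest direct stake is 45% in Redfern, which does not meet the threshold, so Pablo controls no company.
In Corven, Pablo's side holds only 32%, not > 50%.
So before the transaction, Pablo does not control Corven.
After the purchase, Pablo's direct stake in Corven rises to 32% + 60% = 92%, and Redfern's stake falls to 8%.
Pablo holds 92% of Corven, so Pablo controls Corven.
Pablo did not control Corven before and does after, so the clause is triggered.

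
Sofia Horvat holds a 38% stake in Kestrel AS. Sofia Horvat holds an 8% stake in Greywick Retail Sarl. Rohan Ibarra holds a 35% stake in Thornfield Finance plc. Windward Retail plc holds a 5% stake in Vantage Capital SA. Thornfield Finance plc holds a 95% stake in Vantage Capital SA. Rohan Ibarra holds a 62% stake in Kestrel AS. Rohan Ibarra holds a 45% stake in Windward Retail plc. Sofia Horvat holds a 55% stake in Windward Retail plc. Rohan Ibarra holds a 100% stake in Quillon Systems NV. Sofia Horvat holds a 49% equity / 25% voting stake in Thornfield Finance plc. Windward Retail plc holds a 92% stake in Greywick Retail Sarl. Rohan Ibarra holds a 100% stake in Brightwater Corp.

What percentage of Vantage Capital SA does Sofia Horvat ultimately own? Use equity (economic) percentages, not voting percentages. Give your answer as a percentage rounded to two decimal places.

49.30%

Sofia reaches Vantage along 2 paths.
Via Windward: 55% × 5% = 2.75%.
Via Thornfield: 49% × 95% = 46.55%.
Total: 2.75% + 46.55% = 49.3%.
Rounded: 49.30%.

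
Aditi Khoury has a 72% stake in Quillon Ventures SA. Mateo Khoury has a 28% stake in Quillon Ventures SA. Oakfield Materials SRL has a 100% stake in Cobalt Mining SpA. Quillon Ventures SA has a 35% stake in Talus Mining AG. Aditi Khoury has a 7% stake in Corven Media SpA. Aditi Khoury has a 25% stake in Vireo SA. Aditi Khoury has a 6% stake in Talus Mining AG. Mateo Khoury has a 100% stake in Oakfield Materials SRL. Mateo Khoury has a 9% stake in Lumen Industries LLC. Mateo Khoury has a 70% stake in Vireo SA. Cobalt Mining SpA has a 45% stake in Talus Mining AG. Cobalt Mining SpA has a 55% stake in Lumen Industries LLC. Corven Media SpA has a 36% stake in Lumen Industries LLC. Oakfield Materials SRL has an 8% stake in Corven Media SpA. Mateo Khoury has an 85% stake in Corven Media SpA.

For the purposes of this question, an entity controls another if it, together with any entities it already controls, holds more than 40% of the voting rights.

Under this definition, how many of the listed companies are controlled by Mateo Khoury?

Mateo holds 100% of Oakfield, so Mateo controls Oakfield.
Oakfield and Mateo together hold 8% + 85% = 93% of Corven, so Mateo controls Corven.
Oakfield holds 100% of Cobalt, so Mateo controls Cobalt.
Cobalt holds 45% of Talus, so Mateo controls Talus.
Mateo holds 70% of Vireo, so Mateo controls Vireo.
Cobalt and Corven and Mateo together hold 55% + 36% + 9% = 100% of Lumen, so Mateo controls Lumen.
No other company's threshold is met.
Mateo controls 6 companies.

6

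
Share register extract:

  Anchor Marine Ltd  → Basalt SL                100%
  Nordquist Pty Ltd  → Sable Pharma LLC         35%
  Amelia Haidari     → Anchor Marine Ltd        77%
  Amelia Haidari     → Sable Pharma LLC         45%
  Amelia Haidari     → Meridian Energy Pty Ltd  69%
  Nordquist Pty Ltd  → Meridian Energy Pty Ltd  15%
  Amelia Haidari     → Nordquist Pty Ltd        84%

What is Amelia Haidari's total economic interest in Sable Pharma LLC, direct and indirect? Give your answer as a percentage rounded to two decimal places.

74.40%

Amelia reaches Sable along 2 paths.
Via Nordquist: 84% × 35% = 29.4%.
Direct stake: 45% = 45%.
Total: 29.4% + 45% = 74.4%.
Rounded: 74.40%.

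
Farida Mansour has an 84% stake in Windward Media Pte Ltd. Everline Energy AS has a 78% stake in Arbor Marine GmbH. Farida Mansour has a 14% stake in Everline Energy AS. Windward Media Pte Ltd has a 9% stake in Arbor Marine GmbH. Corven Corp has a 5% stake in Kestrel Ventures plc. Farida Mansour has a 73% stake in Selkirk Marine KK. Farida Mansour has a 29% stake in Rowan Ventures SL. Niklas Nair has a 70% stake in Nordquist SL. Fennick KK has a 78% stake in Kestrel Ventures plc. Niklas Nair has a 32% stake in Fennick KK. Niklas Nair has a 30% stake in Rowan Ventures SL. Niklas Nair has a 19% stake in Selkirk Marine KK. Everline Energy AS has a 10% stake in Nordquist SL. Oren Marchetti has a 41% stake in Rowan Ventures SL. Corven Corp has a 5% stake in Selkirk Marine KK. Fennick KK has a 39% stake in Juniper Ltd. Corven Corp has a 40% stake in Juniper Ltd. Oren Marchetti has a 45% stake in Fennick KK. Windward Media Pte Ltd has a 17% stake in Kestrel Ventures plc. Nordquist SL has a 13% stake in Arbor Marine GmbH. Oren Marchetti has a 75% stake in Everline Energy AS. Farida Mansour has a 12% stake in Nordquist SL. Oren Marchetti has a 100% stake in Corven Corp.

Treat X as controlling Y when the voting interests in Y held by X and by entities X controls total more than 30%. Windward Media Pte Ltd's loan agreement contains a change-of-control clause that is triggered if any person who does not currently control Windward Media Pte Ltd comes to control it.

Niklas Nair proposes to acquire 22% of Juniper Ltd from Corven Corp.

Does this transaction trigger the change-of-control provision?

The purchase adds only to Niklas's holdings (Corven's stake shrinks), so Niklas is the only person who could newly come to control Windward.
Niklas holds 32% of Fennick, so Niklas controls Fennick.
Niklas holds 70% of Nordquist, so Niklas controls Nordquist.
Fennick holds 78% of Kestrel, so Niklas controls Kestrel.
Fennick holds 39% of Juniper, so Niklas controls Juniper.
Neither Niklas nor any entity Niklas controls holds any voting interest in Windward.
So before the transaction, Niklas does not control Windward.
After the purchase, Niklas holds 22% of Juniper directly, and Corven's stake falls to 18%.
Fennick and Niklas together hold 39% + 22% = 61% of Juniper, so Niklas controls Juniper.
After the transaction, neither Niklas nor any entity Niklas controls holds a voting interest in Windward, so Niklas still does not control it.
No new person acquires control, so the clause is not triggered.

No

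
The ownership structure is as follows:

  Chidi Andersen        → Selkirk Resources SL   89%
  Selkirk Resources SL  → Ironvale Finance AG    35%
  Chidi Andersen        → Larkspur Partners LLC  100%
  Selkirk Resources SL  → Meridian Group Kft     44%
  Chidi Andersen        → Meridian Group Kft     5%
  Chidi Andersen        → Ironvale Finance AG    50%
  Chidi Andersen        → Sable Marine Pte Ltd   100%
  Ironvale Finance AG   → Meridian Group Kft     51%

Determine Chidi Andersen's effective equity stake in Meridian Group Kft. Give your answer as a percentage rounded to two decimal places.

85.55%

Chidi reaches Meridian along 4 paths.
Direct stake: 5% = 5%.
Via Selkirk: 89% × 44% = 39.16%.
Via Ironvale: 50% × 51% = 25.5%.
Via Selkirk → Ironvale: 89% × 35% × 51% = 15.8865%.
Total: 5% + 39.16% + 25.5% + 15.8865% = 85.5465%.
Rounded: 85.55%.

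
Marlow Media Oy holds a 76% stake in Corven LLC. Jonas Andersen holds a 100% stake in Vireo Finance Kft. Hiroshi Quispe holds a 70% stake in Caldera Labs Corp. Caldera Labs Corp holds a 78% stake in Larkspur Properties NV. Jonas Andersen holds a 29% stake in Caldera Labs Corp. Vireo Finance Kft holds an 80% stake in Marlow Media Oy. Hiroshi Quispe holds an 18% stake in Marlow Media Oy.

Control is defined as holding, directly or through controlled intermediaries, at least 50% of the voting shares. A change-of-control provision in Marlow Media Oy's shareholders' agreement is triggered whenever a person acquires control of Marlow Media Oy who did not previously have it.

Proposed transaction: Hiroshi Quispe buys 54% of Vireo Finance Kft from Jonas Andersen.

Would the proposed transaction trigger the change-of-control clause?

The purchase adds only to Hiroshi's holdings (Jonas's stake shrinks), so Hiroshi is the only person who could newly come to control Marlow.
Hiroshi holds 70% of Caldera, so Hiroshi controls Caldera.
Caldera holds 78% of Larkspur, so Hiroshi controls Larkspur.
In Marlow, Hiroshi's side holds only 18%, not ≥ 50%.
So before the transaction, Hiroshi does not control Marlow.
After the purchase, Hiroshi holds 54% of Vireo directly, and Jonas's stake falls to 46%.
Hiroshi holds 54% of Vireo, so Hiroshi controls Vireo.
Vireo and Hiroshi together hold 80% + 18% = 98% of Marlow, so Hiroshi controls Marlow.
Hiroshi did not control Marlow before and does after, so the clause is triggered.

Yes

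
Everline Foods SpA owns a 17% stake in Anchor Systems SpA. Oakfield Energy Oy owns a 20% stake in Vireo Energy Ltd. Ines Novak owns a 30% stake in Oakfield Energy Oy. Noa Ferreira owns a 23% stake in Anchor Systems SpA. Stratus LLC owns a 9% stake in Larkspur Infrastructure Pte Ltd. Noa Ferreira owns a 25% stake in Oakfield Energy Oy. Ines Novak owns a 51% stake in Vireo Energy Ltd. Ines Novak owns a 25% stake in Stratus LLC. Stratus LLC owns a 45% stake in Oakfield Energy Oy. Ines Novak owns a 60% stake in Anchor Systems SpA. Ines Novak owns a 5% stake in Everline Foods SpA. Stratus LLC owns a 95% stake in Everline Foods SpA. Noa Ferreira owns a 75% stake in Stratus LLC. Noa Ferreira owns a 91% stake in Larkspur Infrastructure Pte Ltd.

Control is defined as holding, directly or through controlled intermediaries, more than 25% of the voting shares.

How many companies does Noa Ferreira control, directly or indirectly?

5

Noa holds 75% of Stratus, so Noa controls Stratus.
Stratus holds 95% of Everline, so Noa controls Everline.
Stratus and Noa together hold 45% + 25% = 70% of Oakfield, so Noa controls Oakfield.
Everline and Noa together hold 17% + 23% = 40% of Anchor, so Noa controls Anchor.
Noa and Stratus together hold 91% + 9% = 100% of Larkspur, so Noa controls Larkspur.
No other company's threshold is met.
Noa controls 5 companies.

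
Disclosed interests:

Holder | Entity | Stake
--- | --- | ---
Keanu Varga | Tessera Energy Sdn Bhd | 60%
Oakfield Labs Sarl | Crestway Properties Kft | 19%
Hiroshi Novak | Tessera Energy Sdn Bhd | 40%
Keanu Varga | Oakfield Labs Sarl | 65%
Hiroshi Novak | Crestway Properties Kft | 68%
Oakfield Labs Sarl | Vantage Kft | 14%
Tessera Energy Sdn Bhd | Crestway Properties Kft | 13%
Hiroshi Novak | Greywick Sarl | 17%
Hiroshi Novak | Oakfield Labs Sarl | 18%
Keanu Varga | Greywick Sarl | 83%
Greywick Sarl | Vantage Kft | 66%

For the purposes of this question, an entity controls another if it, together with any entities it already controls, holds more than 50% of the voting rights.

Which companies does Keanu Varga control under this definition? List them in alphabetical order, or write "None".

Greywick Sarl, Oakfield Labs Sarl, Tessera Energy Sdn Bhd, Vantage Kft

Keanu holds 60% of Tessera, so Keanu controls Tessera.
Keanu holds 65% of Oakfield, so Keanu controls Oakfield.
Keanu holds 83% of Greywick, so Keanu controls Greywick.
Greywick and Oakfield together hold 66% + 14% = 80% of Vantage, so Keanu controls Vantage.
No other company's threshold is met.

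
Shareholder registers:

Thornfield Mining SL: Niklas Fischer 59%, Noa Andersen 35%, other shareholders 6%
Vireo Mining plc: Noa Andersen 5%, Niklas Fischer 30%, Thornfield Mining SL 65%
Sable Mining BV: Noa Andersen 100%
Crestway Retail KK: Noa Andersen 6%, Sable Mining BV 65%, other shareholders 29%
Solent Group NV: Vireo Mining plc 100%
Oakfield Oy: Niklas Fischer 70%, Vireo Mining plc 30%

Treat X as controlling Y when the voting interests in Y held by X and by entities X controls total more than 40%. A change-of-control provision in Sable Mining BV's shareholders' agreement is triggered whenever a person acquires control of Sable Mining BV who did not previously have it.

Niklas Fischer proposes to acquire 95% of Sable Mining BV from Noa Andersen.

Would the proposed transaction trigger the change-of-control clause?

The purchase adds only to Niklas's holdings (Noa's stake shrinks), so Niklas is the only person who could newly come to control Sable.
Niklas holds 59% of Thornfield, so Niklas controls Thornfield.
Niklas and Thornfield together hold 30% + 65% = 95% of Vireo, so Niklas controls Vireo.
Vireo holds 100% of Solent, so Niklas controls Solent.
Niklas and Vireo together hold 70% + 30% = 100% of Oakfield, so Niklas controls Oakfield.
Neither Niklas nor any entity Niklas controls holds any voting interest in Sable.
So before the transaction, Niklas does not control Sable.
After the purchase, Niklas holds 95% of Sable directly, and Noa's stake falls to 5%.
Niklas holds 95% of Sable, so Niklas controls Sable.
Niklas did not control Sable before and does after, so the clause is triggered.

Yes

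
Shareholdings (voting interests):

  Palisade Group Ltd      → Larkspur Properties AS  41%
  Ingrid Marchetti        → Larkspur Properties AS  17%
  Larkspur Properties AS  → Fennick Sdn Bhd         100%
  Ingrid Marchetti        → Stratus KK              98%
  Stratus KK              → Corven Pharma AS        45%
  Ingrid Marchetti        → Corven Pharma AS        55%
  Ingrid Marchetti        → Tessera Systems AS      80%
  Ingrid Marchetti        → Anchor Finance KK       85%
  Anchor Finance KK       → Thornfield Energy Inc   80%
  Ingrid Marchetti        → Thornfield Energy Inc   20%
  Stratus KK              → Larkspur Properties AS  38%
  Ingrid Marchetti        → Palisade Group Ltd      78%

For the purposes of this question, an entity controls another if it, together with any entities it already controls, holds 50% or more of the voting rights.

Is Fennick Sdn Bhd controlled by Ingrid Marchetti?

Ingrid holds 78% of Palisade, so Ingrid controls Palisade.
Ingrid holds 98% of Stratus, so Ingrid controls Stratus.
Stratus and Ingrid and Palisade together hold 38% + 17% + 41% = 96% of Larkspur, so Ingrid controls Larkspur.
Larkspur holds 100% of Fennick, so Ingrid controls Fennick.

Yes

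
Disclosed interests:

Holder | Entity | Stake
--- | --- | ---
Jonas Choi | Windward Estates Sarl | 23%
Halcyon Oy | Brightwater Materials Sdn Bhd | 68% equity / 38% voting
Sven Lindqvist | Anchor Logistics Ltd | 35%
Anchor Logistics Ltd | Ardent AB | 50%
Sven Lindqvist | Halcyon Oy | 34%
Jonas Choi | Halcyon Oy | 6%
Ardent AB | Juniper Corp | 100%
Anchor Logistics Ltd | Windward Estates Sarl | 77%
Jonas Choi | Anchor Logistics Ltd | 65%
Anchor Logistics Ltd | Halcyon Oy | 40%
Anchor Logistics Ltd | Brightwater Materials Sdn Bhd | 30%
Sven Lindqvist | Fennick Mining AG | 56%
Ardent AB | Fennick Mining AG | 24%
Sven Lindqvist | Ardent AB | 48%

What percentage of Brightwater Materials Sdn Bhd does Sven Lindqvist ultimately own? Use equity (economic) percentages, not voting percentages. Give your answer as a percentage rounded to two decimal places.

43.14%

Sven reaches Brightwater along 3 paths.
Via Anchor: 35% × 30% = 10.5%.
Via Halcyon: 34% × 68% = 23.12%.
Via Anchor → Halcyon: 35% × 40% × 68% = 9.52%.
Total: 10.5% + 23.12% + 9.52% = 43.14%.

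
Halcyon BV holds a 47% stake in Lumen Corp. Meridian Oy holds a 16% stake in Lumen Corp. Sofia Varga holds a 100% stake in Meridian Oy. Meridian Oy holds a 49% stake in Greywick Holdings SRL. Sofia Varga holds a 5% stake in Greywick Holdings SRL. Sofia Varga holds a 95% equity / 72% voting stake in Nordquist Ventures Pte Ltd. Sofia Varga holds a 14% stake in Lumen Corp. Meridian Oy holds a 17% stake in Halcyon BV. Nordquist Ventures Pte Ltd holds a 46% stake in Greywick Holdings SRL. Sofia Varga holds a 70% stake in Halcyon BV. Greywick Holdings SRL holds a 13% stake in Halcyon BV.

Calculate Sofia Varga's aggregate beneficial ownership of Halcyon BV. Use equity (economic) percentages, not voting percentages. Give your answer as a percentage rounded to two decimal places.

99.70%

Sofia reaches Halcyon along 5 paths.
Via Meridian: 100% × 17% = 17%.
Direct stake: 70% = 70%.
Via Meridian → Greywick: 100% × 49% × 13% = 6.37%.
Via Nordquist → Greywick: 95% × 46% × 13% = 5.681%.
Via Greywick: 5% × 13% = 0.65%.
Total: 17% + 70% + 6.37% + 5.681% + 0.65% = 99.701%.
Rounded: 99.70%.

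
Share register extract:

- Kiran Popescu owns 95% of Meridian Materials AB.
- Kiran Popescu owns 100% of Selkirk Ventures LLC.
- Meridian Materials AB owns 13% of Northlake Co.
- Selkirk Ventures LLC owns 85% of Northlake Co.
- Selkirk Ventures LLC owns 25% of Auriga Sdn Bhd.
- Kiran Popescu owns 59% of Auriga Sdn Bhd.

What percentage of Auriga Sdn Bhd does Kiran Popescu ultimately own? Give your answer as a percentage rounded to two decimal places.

84.00%

Kiran reaches Auriga along 2 paths.
Via Selkirk: 100% × 25% = 25%.
Direct stake: 59% = 59%.
Total: 25% + 59% = 84%.
Rounded: 84.00%.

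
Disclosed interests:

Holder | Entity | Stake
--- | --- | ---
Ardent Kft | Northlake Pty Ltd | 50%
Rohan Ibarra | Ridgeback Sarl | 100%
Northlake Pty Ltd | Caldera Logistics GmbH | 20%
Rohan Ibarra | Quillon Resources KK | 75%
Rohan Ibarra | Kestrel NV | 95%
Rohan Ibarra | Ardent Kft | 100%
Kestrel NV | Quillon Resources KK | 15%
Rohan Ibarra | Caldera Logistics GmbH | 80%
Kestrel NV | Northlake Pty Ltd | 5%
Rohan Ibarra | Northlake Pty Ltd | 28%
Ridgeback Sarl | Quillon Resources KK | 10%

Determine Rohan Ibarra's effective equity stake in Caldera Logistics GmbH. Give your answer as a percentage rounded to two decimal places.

Rohan reaches Caldera along 4 paths.
Via Northlake: 28% × 20% = 5.6%.
Via Ardent → Northlake: 100% × 50% × 20% = 10%.
Via Kestrel → Northlake: 95% × 5% × 20% = 0.95%.
Direct stake: 80% = 80%.
Total: 5.6% + 10% + 0.95% + 80% = 96.55%.

96.55%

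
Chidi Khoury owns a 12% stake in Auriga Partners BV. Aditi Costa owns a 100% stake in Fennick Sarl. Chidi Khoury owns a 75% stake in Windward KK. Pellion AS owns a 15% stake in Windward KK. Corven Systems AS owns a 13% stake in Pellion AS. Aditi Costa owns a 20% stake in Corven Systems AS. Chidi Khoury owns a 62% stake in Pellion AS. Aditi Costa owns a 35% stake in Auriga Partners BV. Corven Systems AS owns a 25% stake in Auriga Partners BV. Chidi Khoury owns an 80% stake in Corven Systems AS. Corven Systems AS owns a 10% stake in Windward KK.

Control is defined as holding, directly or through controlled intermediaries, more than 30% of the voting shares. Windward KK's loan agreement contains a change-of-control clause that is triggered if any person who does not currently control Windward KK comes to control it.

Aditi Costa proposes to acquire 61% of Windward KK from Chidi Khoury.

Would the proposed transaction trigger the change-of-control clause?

The purchase adds only to Aditi's holdings (Chidi's stake shrinks), so Aditi is the only person who could newly come to control Windward.
Aditi holds 35% of Auriga, so Aditi controls Auriga.
Aditi holds 100% of Fennick, so Aditi controls Fennick.
Neither Aditi nor any entity Aditi controls holds any voting interest in Windward.
So before the transaction, Aditi does not control Windward.
After the purchase, Aditi holds 61% of Windward directly, and Chidi's stake falls to 14%.
Aditi holds 61% of Windward, so Aditi controls Windward.
Aditi did not control Windward before and does after, so the clause is triggered.

Yes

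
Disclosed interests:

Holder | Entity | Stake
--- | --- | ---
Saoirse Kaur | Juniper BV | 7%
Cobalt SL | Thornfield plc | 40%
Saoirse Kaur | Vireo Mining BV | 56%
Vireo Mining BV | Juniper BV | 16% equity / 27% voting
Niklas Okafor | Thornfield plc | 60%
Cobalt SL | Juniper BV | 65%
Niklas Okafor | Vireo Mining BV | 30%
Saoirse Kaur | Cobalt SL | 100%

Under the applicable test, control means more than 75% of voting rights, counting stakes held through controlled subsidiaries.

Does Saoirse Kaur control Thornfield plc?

Saoirse holds 100% of Cobalt, so Saoirse controls Cobalt.
In Thornfield, Saoirse's side holds only 40%, not > 75%.
So Saoirse does not control Thornfield.

No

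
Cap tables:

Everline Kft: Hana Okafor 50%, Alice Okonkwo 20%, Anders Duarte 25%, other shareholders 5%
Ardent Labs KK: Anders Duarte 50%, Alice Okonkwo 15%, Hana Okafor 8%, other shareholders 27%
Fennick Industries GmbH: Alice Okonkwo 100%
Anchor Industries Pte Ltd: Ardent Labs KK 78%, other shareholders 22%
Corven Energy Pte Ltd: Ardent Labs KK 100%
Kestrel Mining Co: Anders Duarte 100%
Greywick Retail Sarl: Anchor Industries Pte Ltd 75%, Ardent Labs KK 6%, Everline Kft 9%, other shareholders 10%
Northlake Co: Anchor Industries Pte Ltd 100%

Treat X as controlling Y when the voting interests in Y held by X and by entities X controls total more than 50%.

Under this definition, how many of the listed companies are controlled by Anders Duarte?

Anders holds 100% of Kestrel, so Anders controls Kestrel.
No other company's threshold is met.
Anders controls 1 company.

1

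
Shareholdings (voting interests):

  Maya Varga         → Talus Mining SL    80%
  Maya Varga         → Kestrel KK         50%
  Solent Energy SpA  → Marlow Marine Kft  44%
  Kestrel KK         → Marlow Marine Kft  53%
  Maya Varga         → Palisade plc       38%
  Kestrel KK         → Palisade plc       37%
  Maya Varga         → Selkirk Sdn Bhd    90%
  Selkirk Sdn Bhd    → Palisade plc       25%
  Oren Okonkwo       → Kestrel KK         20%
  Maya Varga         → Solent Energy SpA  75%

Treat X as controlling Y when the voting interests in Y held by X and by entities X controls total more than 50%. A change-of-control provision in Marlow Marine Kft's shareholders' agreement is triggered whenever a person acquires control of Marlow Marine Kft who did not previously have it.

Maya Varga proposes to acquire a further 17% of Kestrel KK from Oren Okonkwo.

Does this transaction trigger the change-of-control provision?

The purchase adds only to Maya's holdings (Oren's stake shrinks), so Maya is the only person who could newly come to control Marlow.
Maya holds 75% of Solent, so Maya controls Solent.
Maya holds 90% of Selkirk, so Maya controls Selkirk.
Selkirk and Maya together hold 25% + 38% = 63% of Palisade, so Maya controls Palisade.
Maya holds 80% of Talus, so Maya controls Talus.
In Marlow, Maya's side holds only 44%, not > 50%.
So before the transaction, Maya does not control Marlow.
After the purchase, Maya's direct stake in Kestrel rises to 50% + 17% = 67%, and Oren's stake falls to 3%.
Maya holds 67% of Kestrel, so Maya controls Kestrel.
Solent and Kestrel together hold 44% + 53% = 97% of Marlow, so Maya controls Marlow.
Maya did not control Marlow before and does after, so the clause is triggered.

Yes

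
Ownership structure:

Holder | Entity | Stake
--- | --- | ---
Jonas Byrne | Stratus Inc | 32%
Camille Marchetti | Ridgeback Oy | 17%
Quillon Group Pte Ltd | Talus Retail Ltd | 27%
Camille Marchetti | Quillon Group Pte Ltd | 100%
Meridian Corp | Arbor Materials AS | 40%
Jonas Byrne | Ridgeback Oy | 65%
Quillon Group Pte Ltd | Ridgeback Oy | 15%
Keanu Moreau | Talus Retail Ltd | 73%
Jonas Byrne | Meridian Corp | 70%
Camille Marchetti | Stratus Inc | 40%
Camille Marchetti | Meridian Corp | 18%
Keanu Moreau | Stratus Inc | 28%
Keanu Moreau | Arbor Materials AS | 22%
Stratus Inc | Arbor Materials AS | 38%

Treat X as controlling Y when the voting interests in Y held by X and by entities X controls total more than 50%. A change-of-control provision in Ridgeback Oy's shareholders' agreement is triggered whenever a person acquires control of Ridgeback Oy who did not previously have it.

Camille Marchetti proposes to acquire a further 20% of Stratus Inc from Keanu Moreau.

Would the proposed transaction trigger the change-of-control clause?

No

The purchase adds only to Camille's holdings (Keanu's stake shrinks), so Camille is the only person who could newly come to control Ridgeback.
Camille holds 100% of Quillon, so Camille controls Quillon.
In Ridgeback, Camille's side holds only 15% + 17% = 32%, not > 50%.
So before the transaction, Camille does not control Ridgeback.
After the purchase, Camille's direct stake in Stratus rises to 40% + 20% = 60%, and Keanu's stake falls to 8%.
Camille holds 60% of Stratus, so Camille controls Stratus.
After the transaction, Camille's side holds 15% + 17% = 32% of Ridgeback, not > 50%, so Camille still does not control Ridgeback.
No new person acquires control, so the clause is not triggered.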